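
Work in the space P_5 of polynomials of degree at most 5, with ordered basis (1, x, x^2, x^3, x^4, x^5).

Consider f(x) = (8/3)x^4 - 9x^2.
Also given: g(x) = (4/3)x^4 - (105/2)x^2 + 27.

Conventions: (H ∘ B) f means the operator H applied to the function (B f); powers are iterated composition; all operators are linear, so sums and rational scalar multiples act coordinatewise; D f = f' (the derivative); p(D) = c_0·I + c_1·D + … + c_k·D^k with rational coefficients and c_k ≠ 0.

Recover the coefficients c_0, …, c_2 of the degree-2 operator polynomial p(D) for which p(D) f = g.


D^0 f = (8/3)x^4 - 9x^2
D^1 f = (32/3)x^3 - 18x
D^2 f = 32x^2 - 18
matching coefficients of g against c_0 f + c_1 Df + … from the top degree down determines the c_i
solution: c_0 = 1/2, c_1 = 0, c_2 = -3/2

p(D) = (1/2)·I − (3/2)·D^2, i.e. c_0 = 1/2, c_1 = 0, c_2 = -3/2


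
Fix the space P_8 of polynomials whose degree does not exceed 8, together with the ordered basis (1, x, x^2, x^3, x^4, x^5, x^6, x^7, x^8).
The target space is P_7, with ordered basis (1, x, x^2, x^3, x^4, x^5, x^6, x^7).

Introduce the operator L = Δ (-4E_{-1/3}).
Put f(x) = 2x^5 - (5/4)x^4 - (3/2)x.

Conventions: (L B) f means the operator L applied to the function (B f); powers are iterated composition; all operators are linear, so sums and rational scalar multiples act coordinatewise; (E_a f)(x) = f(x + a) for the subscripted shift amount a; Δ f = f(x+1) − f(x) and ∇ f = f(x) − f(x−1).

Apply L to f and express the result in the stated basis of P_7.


E_{-1/3} f = 2x^5 - (55/12)x^4 + (35/9)x^3 - (85/54)x^2 - (193/162)x + 463/972
(-4E_{-1/3}) f = -8x^5 + (55/3)x^4 - (140/9)x^3 + (170/27)x^2 + (386/81)x - 463/243
Δ (-4E_{-1/3}) f = -40x^4 - (20/3)x^3 - (50/3)x^2 - (20/27)x + 473/81

the image equals g(x) = -40x^4 - (20/3)x^3 - (50/3)x^2 - (20/27)x + 473/81


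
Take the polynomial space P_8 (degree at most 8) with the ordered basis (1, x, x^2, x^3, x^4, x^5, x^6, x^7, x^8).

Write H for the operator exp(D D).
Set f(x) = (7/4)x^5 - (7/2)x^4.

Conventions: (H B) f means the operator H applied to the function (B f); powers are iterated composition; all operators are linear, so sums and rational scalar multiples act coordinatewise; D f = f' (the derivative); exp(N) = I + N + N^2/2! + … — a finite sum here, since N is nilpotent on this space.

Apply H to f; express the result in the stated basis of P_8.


the image equals g(x) = (7/4)x^5 - (7/2)x^4 + 35x^3 - 42x^2 + 105x - 42

order-1 term: 35x^3 - 42x^2
order-2 term: 105x - 42
the series for exp(D D) f terminates at order 2
exp(D D) f = (7/4)x^5 - (7/2)x^4 + 35x^3 - 42x^2 + 105x - 42


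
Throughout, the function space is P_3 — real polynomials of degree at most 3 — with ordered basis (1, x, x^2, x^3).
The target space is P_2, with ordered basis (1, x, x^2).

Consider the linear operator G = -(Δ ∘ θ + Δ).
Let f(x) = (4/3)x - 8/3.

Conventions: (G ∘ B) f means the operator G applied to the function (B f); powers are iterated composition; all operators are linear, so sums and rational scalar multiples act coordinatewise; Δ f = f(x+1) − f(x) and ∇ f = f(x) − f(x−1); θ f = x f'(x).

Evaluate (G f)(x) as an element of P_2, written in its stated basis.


g(x) = -8/3

θ f = (4/3)x
Δ θ f = 4/3
Δ f = 4/3
(Δ ∘ θ + Δ) f = 8/3
(-(Δ ∘ θ + Δ)) f = -8/3


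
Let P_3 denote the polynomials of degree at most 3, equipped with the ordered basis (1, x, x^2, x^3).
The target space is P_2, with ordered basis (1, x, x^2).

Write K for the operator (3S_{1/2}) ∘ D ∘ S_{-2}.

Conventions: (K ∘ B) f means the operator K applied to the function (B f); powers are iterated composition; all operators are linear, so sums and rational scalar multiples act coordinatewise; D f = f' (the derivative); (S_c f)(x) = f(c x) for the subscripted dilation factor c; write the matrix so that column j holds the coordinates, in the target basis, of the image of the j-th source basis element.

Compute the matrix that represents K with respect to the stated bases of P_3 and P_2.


the matrix is [[0, -6, 0, 0]; [0, 0, 12, 0]; [0, 0, 0, -18]] (rows listed top to bottom)

image of 1: 0
image of x: -6
image of x^2: 12x
image of x^3: -18x^2
each image's coordinates form column j of the matrix


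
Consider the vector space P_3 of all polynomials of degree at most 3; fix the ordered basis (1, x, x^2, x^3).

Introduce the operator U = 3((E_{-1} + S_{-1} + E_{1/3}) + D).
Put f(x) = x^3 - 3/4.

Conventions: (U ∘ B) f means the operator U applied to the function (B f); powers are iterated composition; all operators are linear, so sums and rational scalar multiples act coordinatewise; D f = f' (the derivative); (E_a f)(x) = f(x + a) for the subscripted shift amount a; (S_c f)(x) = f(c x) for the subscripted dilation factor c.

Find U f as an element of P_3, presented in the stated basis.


E_{-1} f = x^3 - 3x^2 + 3x - 7/4
S_{-1} f = -x^3 - 3/4
E_{1/3} f = x^3 + x^2 + (1/3)x - 77/108
(E_{-1} + S_{-1} + E_{1/3}) f = x^3 - 2x^2 + (10/3)x - 347/108
D f = 3x^2
((E_{-1} + S_{-1} + E_{1/3}) + D) f = x^3 + x^2 + (10/3)x - 347/108
(3((E_{-1} + S_{-1} + E_{1/3}) + D)) f = 3x^3 + 3x^2 + 10x - 347/36

the image equals g(x) = 3x^3 + 3x^2 + 10x - 347/36


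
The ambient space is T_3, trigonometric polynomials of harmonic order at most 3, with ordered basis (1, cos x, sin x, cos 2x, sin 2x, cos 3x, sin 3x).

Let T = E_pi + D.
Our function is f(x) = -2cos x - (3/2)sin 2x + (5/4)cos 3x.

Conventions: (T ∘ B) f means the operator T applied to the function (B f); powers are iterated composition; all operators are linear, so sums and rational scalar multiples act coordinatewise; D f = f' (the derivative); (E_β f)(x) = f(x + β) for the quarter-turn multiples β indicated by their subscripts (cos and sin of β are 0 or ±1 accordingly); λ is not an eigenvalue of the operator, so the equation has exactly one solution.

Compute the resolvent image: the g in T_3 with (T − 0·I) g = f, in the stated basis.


g(x) = cos x - sin x + (3/5)cos 2x - (3/10)sin 2x - (1/8)cos 3x + (3/8)sin 3x

write g with unknown coordinates in the stated basis and equate coefficients in (T − 0·I) g = f
solving from the highest basis element down gives g = cos x - sin x + (3/5)cos 2x - (3/10)sin 2x - (1/8)cos 3x + (3/8)sin 3x
check: T g = -2cos x - (3/2)sin 2x + (5/4)cos 3x
so T g − 0·g = -2cos x - (3/2)sin 2x + (5/4)cos 3x = f ✓


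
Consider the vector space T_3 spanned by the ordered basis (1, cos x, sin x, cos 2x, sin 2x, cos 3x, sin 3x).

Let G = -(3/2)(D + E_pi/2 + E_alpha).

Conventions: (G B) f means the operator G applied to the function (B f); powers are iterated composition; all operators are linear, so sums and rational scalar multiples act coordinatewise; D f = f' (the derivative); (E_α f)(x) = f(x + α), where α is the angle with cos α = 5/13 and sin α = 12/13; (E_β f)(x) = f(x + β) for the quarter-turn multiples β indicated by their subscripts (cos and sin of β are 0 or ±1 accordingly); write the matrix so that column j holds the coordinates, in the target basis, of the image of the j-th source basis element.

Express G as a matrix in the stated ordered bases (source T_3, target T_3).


image of 1: -3
image of cos x: -(15/26)cos x + (57/13)sin x
image of sin x: -(57/13)cos x - (15/26)sin x
image of cos 2x: (432/169)cos 2x + (687/169)sin 2x
image of sin 2x: -(687/169)cos 2x + (432/169)sin 2x
image of cos 3x: (6105/4394)cos 3x + (5349/2197)sin 3x
image of sin 3x: -(5349/2197)cos 3x + (6105/4394)sin 3x
each image's coordinates form column j of the matrix

the matrix is [[-3, 0, 0, 0, 0, 0, 0]; [0, -15/26, -57/13, 0, 0, 0, 0]; [0, 57/13, -15/26, 0, 0, 0, 0]; [0, 0, 0, 432/169, -687/169, 0, 0]; [0, 0, 0, 687/169, 432/169, 0, 0]; [0, 0, 0, 0, 0, 6105/4394, -5349/2197]; [0, 0, 0, 0, 0, 5349/2197, 6105/4394]] (rows listed top to bottom)


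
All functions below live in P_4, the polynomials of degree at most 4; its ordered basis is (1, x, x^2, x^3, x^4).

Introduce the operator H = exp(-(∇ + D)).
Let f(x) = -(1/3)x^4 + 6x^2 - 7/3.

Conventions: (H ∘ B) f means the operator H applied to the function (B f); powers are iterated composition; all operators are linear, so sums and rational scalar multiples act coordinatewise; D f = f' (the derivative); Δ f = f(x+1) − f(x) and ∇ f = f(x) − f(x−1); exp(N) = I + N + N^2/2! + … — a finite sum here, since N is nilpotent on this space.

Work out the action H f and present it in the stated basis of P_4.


order-1 term: (8/3)x^3 - 2x^2 - (68/3)x + 17/3
order-2 term: -8x^2 + 8x + 61/3
order-3 term: (32/3)x - 8
order-4 term: -16/3
the series for exp(-(∇ + D)) f terminates at order 4
exp(-(∇ + D)) f = -(1/3)x^4 + (8/3)x^3 - 4x^2 - 4x + 31/3

the result is g(x) = -(1/3)x^4 + (8/3)x^3 - 4x^2 - 4x + 31/3


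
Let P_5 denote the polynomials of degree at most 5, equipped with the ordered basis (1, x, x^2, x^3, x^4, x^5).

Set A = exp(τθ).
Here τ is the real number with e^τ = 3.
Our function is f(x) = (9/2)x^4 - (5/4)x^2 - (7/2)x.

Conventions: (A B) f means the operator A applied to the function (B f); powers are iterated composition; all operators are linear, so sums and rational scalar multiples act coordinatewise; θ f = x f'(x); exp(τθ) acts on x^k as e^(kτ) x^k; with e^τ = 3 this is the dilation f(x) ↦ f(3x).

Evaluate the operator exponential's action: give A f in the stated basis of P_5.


exp(τθ) x^k = e^(kτ) x^k; with e^τ = 3 this sends x^k to 3^k x^k
x ↦ 3 x
x^2 ↦ 9 x^2
x^4 ↦ 81 x^4
applying this coordinatewise to f: exp(τθ) f = (729/2)x^4 - (45/4)x^2 - (21/2)x

the image equals g(x) = (729/2)x^4 - (45/4)x^2 - (21/2)x


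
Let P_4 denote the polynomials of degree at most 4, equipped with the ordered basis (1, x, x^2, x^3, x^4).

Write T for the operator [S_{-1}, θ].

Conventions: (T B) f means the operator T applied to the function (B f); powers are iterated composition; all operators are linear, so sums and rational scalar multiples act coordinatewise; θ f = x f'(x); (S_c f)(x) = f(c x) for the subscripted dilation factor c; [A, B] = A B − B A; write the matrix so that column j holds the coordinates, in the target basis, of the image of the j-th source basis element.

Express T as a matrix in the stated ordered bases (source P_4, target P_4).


image of 1: 0
image of x: 0
image of x^2: 0
image of x^3: 0
image of x^4: 0
each image's coordinates form column j of the matrix

the matrix is [[0, 0, 0, 0, 0]; [0, 0, 0, 0, 0]; [0, 0, 0, 0, 0]; [0, 0, 0, 0, 0]; [0, 0, 0, 0, 0]] (rows listed top to bottom)


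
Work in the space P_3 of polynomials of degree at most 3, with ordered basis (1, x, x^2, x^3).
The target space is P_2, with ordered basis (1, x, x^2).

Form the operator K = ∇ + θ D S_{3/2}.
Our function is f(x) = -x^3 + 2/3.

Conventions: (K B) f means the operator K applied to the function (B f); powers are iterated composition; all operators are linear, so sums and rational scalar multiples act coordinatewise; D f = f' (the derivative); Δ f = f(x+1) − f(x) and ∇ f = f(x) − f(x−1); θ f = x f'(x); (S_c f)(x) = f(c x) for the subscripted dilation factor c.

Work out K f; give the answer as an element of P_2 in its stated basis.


∇ f = -3x^2 + 3x - 1
S_{3/2} f = -(27/8)x^3 + 2/3
D S_{3/2} f = -(81/8)x^2
θ D S_{3/2} f = -(81/4)x^2
(∇ + θ D S_{3/2}) f = -(93/4)x^2 + 3x - 1

the image equals g(x) = -(93/4)x^2 + 3x - 1


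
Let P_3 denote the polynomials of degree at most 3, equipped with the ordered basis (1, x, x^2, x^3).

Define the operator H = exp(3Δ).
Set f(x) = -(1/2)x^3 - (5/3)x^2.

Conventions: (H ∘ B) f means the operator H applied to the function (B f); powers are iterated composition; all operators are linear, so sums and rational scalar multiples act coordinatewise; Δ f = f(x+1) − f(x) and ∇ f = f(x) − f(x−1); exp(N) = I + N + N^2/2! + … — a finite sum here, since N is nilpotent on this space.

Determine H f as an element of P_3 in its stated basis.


order-1 term: -(9/2)x^2 - (29/2)x - 13/2
order-2 term: -(27/2)x - 57/2
order-3 term: -27/2
the series for exp(3Δ) f terminates at order 3
exp(3Δ) f = -(1/2)x^3 - (37/6)x^2 - 28x - 97/2

the image equals g(x) = -(1/2)x^3 - (37/6)x^2 - 28x - 97/2


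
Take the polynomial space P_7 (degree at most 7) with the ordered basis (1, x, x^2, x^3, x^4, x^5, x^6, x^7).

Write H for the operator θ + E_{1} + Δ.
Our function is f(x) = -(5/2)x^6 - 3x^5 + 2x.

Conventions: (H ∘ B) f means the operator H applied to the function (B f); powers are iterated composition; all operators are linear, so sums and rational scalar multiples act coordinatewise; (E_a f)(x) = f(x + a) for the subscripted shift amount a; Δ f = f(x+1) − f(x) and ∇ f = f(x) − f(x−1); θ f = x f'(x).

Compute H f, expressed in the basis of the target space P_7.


θ f = -15x^6 - 15x^5 + 2x
E_{1} f = -(5/2)x^6 - 18x^5 - (105/2)x^4 - 80x^3 - (135/2)x^2 - 28x - 7/2
Δ f = -15x^5 - (105/2)x^4 - 80x^3 - (135/2)x^2 - 30x - 7/2
(θ + E_{1} + Δ) f = -(35/2)x^6 - 48x^5 - 105x^4 - 160x^3 - 135x^2 - 56x - 7

g(x) = -(35/2)x^6 - 48x^5 - 105x^4 - 160x^3 - 135x^2 - 56x - 7


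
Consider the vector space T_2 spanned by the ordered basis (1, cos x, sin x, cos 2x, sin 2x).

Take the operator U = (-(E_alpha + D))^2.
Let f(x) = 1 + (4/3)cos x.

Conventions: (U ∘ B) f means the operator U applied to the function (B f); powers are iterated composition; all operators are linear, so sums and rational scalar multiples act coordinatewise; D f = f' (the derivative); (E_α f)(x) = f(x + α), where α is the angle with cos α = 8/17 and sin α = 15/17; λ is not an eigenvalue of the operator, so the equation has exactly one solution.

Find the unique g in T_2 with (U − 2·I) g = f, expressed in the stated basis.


write g with unknown coordinates in the stated basis and equate coefficients in (U − 2·I) g = f
solving from the highest basis element down gives g = -1 - (1538/6819)cos x + (512/6819)sin x
check: U g = -1 + (6016/6819)cos x + (1024/6819)sin x
so U g − 2·g = 1 + (4/3)cos x = f ✓

the image equals g(x) = -1 - (1538/6819)cos x + (512/6819)sin x


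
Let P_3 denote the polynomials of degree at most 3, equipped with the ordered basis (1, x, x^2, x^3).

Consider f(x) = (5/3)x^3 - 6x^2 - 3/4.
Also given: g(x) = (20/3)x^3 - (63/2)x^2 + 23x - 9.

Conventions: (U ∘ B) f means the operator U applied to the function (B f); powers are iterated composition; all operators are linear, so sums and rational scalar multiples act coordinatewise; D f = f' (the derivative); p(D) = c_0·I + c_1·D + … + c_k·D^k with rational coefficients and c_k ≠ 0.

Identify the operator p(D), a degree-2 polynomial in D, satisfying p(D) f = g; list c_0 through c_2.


D^0 f = (5/3)x^3 - 6x^2 - 3/4
D^1 f = 5x^2 - 12x
D^2 f = 10x - 12
matching coefficients of g against c_0 f + c_1 Df + … from the top degree down determines the c_i
solution: c_0 = 4, c_1 = -3/2, c_2 = 1/2

c_0 = 4, c_1 = -3/2, c_2 = 1/2


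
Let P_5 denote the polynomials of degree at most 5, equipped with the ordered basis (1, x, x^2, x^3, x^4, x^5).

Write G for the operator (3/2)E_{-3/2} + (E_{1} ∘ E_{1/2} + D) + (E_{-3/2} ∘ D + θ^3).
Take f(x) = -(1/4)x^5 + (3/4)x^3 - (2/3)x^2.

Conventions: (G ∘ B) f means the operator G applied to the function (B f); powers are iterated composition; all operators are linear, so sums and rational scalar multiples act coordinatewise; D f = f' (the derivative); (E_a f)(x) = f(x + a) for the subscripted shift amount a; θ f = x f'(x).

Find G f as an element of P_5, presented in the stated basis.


the image equals g(x) = -(255/8)x^5 - (25/16)x^4 + (249/16)x^3 - (539/32)x^2 + (2033/384)x - 853/256

E_{-3/2} f = -(1/4)x^5 + (15/8)x^4 - (39/8)x^3 + (211/48)x^2 + (47/64)x - 273/128
((3/2)E_{-3/2}) f = -(3/8)x^5 + (45/16)x^4 - (117/16)x^3 + (211/32)x^2 + (141/128)x - 819/256
E_{1/2} f = -(1/4)x^5 - (5/8)x^4 + (1/8)x^3 + (7/48)x^2 - (35/192)x - 31/384
E_{1} E_{1/2} f = -(1/4)x^5 - (15/8)x^4 - (39/8)x^3 - (275/48)x^2 - (209/64)x - 111/128
D f = -(5/4)x^4 + (9/4)x^2 - (4/3)x
(E_{1} ∘ E_{1/2} + D) f = -(1/4)x^5 - (25/8)x^4 - (39/8)x^3 - (167/48)x^2 - (883/192)x - 111/128
D f = -(5/4)x^4 + (9/4)x^2 - (4/3)x
E_{-3/2} D f = -(5/4)x^4 + (15/2)x^3 - (117/8)x^2 + (211/24)x + 47/64
θ f = -(5/4)x^5 + (9/4)x^3 - (4/3)x^2
θ θ f = -(25/4)x^5 + (27/4)x^3 - (8/3)x^2
θ θ θ f = -(125/4)x^5 + (81/4)x^3 - (16/3)x^2
(E_{-3/2} ∘ D + θ^3) f = -(125/4)x^5 - (5/4)x^4 + (111/4)x^3 - (479/24)x^2 + (211/24)x + 47/64
((3/2)E_{-3/2} + (E_{1} ∘ E_{1/2} + D) + (E_{-3/2} ∘ D + θ^3)) f = -(255/8)x^5 - (25/16)x^4 + (249/16)x^3 - (539/32)x^2 + (2033/384)x - 853/256


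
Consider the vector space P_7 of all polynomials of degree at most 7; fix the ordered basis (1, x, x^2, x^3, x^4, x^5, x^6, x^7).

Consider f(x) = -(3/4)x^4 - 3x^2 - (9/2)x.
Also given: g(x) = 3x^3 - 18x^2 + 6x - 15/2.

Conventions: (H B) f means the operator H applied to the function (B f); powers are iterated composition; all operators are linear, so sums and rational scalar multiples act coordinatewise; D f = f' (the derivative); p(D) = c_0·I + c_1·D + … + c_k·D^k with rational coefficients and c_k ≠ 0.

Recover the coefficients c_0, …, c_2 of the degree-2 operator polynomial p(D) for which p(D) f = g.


D^0 f = -(3/4)x^4 - 3x^2 - (9/2)x
D^1 f = -3x^3 - 6x - 9/2
D^2 f = -9x^2 - 6
matching coefficients of g against c_0 f + c_1 Df + … from the top degree down determines the c_i
solution: c_0 = 0, c_1 = -1, c_2 = 2

p(D) = -D + 2·D^2, i.e. c_0 = 0, c_1 = -1, c_2 = 2


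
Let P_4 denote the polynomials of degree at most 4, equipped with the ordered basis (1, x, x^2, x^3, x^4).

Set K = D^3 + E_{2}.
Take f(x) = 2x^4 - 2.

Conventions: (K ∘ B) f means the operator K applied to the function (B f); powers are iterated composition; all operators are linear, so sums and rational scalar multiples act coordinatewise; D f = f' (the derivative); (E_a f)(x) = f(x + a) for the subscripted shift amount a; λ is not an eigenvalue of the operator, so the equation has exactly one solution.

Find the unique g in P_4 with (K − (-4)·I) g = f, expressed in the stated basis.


write g with unknown coordinates in the stated basis and equate coefficients in (K − (-4)·I) g = f
solving from the highest basis element down gives g = (2/5)x^4 - (16/25)x^3 - (144/125)x^2 - (1264/625)x + 5758/3125
check: K g = (2/5)x^4 + (64/25)x^3 + (576/125)x^2 + (5056/625)x - 29282/3125
so K g − (-4)·g = 2x^4 - 2 = f ✓

the image equals g(x) = (2/5)x^4 - (16/25)x^3 - (144/125)x^2 - (1264/625)x + 5758/3125


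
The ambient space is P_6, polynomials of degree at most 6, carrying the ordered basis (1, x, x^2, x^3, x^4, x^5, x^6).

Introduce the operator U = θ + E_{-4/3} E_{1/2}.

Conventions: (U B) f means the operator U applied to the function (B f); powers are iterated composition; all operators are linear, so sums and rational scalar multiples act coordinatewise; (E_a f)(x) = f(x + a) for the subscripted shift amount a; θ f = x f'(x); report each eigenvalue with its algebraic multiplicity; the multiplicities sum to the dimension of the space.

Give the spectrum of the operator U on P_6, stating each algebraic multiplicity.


λ = 1 (multiplicity 1), λ = 2 (multiplicity 1), λ = 3 (multiplicity 1), λ = 4 (multiplicity 1), λ = 5 (multiplicity 1), λ = 6 (multiplicity 1), λ = 7 (multiplicity 1)

image of 1: 1
image of x: 2x - 5/6
image of x^2: 3x^2 - (5/3)x + 25/36
image of x^3: 4x^3 - (5/2)x^2 + (25/12)x - 125/216
image of x^4: 5x^4 - (10/3)x^3 + (25/6)x^2 - (125/54)x + 625/1296
image of x^5: 6x^5 - (25/6)x^4 + (125/18)x^3 - (625/108)x^2 + (3125/1296)x - 3125/7776
image of x^6: 7x^6 - 5x^5 + (125/12)x^4 - (625/54)x^3 + (3125/432)x^2 - (3125/1296)x + 15625/46656
the matrix is upper triangular; its diagonal is (1, 2, 3, 4, 5, 6, 7)
for a triangular matrix the eigenvalues are the diagonal entries, with algebraic multiplicity their repetition count


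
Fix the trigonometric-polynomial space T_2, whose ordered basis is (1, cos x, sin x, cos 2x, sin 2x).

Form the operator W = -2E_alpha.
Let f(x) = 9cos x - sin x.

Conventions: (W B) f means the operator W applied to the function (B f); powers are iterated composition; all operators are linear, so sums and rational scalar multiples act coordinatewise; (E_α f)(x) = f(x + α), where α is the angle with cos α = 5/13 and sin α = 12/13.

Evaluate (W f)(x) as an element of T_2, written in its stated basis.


E_alpha f = (33/13)cos x - (113/13)sin x
(-2E_alpha) f = -(66/13)cos x + (226/13)sin x

the result is g(x) = -(66/13)cos x + (226/13)sin x


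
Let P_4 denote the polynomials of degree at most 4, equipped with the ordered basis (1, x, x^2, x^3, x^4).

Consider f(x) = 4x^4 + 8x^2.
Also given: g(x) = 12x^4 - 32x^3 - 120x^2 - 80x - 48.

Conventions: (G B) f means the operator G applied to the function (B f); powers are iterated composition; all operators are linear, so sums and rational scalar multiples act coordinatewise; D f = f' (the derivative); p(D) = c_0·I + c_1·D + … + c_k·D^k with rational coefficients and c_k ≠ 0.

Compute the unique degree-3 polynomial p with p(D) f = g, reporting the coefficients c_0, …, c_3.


D^0 f = 4x^4 + 8x^2
D^1 f = 16x^3 + 16x
D^2 f = 48x^2 + 16
D^3 f = 96x
matching coefficients of g against c_0 f + c_1 Df + … from the top degree down determines the c_i
solution: c_0 = 3, c_1 = -2, c_2 = -3, c_3 = -1/2

c_0 = 3, c_1 = -2, c_2 = -3, c_3 = -1/2


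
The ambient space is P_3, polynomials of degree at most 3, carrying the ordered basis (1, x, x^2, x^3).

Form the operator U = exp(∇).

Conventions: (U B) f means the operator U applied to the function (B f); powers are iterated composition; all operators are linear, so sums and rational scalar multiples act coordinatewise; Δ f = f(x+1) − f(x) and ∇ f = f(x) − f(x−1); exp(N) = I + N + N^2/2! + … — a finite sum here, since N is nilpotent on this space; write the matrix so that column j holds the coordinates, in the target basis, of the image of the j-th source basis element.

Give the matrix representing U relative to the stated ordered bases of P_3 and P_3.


image of 1: 1
image of x: x + 1
image of x^2: x^2 + 2x
image of x^3: x^3 + 3x^2 - 1
each image's coordinates form column j of the matrix

the matrix is [[1, 1, 0, -1]; [0, 1, 2, 0]; [0, 0, 1, 3]; [0, 0, 0, 1]] (rows listed top to bottom)


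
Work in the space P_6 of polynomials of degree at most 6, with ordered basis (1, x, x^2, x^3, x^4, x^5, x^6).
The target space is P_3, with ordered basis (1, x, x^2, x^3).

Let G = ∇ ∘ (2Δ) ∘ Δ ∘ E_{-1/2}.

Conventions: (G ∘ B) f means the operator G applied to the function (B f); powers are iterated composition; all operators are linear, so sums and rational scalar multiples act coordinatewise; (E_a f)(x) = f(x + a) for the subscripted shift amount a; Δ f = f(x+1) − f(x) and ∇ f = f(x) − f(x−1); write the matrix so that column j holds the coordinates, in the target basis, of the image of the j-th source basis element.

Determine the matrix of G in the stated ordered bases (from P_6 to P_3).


image of 1: 0
image of x: 0
image of x^2: 0
image of x^3: 12
image of x^4: 48x
image of x^5: 120x^2 + 30
image of x^6: 240x^3 + 180x
each image's coordinates form column j of the matrix

the matrix is [[0, 0, 0, 12, 0, 30, 0]; [0, 0, 0, 0, 48, 0, 180]; [0, 0, 0, 0, 0, 120, 0]; [0, 0, 0, 0, 0, 0, 240]] (rows listed top to bottom)


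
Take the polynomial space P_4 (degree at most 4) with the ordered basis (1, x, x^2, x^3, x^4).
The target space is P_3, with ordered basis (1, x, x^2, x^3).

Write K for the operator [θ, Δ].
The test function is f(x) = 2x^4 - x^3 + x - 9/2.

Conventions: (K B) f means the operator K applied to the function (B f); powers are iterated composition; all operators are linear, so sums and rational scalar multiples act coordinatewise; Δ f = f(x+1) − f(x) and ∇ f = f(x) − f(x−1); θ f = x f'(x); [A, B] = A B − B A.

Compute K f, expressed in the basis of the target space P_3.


the result is g(x) = -8x^3 - 21x^2 - 18x - 6

Δ f = 8x^3 + 9x^2 + 5x + 2
θ Δ f = 24x^3 + 18x^2 + 5x
θ f = 8x^4 - 3x^3 + x
Δ θ f = 32x^3 + 39x^2 + 23x + 6
[θ, Δ] f = -8x^3 - 21x^2 - 18x - 6


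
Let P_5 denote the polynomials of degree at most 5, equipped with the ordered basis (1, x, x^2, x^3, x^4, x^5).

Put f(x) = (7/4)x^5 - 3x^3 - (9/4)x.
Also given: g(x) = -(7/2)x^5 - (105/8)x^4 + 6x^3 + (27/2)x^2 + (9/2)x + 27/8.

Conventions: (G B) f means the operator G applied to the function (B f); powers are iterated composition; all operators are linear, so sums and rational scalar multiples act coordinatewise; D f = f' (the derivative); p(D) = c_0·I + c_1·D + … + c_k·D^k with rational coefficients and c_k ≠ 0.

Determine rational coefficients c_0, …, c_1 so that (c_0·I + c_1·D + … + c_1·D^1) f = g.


D^0 f = (7/4)x^5 - 3x^3 - (9/4)x
D^1 f = (35/4)x^4 - 9x^2 - 9/4
matching coefficients of g against c_0 f + c_1 Df + … from the top degree down determines the c_i
solution: c_0 = -2, c_1 = -3/2

c_0 = -2, c_1 = -3/2


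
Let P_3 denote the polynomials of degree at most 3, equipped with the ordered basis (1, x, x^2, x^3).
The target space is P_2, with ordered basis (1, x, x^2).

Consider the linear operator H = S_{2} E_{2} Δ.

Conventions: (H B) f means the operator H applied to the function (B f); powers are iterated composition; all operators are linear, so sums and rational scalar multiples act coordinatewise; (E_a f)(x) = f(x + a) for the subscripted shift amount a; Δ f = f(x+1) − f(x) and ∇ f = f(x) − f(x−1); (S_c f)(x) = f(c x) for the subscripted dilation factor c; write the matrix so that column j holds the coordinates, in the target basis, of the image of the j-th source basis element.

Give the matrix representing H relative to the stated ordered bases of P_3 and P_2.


image of 1: 0
image of x: 1
image of x^2: 4x + 5
image of x^3: 12x^2 + 30x + 19
each image's coordinates form column j of the matrix

the matrix is [[0, 1, 5, 19]; [0, 0, 4, 30]; [0, 0, 0, 12]] (rows listed top to bottom)


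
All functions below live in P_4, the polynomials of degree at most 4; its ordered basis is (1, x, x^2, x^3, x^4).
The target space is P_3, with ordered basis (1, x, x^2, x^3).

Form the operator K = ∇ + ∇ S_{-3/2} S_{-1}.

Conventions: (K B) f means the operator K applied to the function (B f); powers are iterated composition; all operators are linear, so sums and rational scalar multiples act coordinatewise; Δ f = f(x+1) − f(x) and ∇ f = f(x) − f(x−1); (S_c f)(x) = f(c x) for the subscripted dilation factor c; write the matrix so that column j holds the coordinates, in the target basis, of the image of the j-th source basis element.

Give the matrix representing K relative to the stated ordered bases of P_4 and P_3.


the matrix is [[0, 5/2, -13/4, 35/8, -97/16]; [0, 0, 13/2, -105/8, 97/4]; [0, 0, 0, 105/8, -291/8]; [0, 0, 0, 0, 97/4]] (rows listed top to bottom)

image of 1: 0
image of x: 5/2
image of x^2: (13/2)x - 13/4
image of x^3: (105/8)x^2 - (105/8)x + 35/8
image of x^4: (97/4)x^3 - (291/8)x^2 + (97/4)x - 97/16
each image's coordinates form column j of the matrix


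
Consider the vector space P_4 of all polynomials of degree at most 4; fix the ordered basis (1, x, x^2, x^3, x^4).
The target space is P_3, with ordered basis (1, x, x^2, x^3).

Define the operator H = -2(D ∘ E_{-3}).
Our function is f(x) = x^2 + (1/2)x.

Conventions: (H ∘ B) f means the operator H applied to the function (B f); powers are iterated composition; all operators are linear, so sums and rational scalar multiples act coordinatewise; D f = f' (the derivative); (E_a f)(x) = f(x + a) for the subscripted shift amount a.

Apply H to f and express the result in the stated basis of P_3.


E_{-3} f = x^2 - (11/2)x + 15/2
D E_{-3} f = 2x - 11/2
(-2(D ∘ E_{-3})) f = -4x + 11

g(x) = -4x + 11


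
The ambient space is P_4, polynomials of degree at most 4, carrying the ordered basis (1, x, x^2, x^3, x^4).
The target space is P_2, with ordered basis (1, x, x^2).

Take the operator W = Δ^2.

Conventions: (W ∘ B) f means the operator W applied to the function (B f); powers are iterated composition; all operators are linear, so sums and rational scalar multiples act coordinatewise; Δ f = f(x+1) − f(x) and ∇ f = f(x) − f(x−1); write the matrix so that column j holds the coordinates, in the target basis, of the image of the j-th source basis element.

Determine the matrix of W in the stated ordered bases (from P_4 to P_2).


the matrix is [[0, 0, 2, 6, 14]; [0, 0, 0, 6, 24]; [0, 0, 0, 0, 12]] (rows listed top to bottom)

image of 1: 0
image of x: 0
image of x^2: 2
image of x^3: 6x + 6
image of x^4: 12x^2 + 24x + 14
each image's coordinates form column j of the matrix


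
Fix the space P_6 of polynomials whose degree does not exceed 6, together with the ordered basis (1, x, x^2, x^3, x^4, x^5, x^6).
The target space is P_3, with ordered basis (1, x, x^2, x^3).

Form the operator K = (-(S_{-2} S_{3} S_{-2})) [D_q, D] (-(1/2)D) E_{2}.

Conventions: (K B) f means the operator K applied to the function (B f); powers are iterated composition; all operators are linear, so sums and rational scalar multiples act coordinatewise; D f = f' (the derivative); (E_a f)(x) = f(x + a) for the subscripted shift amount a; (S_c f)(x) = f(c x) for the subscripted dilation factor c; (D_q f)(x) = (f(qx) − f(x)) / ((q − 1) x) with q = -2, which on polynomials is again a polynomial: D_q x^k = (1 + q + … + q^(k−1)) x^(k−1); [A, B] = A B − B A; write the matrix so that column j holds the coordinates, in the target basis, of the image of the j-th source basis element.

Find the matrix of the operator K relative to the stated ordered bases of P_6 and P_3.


image of 1: 0
image of x: 0
image of x^2: 0
image of x^3: 9/2
image of x^4: -216x + 36
image of x^5: 9720x^2 - 2160x + 180
image of x^6: -357696x^3 + 116640x^2 - 12960x + 720
each image's coordinates form column j of the matrix

the matrix is [[0, 0, 0, 9/2, 36, 180, 720]; [0, 0, 0, 0, -216, -2160, -12960]; [0, 0, 0, 0, 0, 9720, 116640]; [0, 0, 0, 0, 0, 0, -357696]] (rows listed top to bottom)


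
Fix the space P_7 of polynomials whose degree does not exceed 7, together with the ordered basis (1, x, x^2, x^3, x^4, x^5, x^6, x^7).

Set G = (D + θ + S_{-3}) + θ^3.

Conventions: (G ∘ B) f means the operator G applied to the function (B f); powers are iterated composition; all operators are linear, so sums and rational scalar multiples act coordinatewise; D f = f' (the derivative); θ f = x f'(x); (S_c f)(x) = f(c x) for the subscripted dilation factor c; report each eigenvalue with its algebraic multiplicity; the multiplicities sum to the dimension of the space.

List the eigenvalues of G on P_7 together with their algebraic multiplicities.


image of 1: 1
image of x: -x + 1
image of x^2: 19x^2 + 2x
image of x^3: 3x^3 + 3x^2
image of x^4: 149x^4 + 4x^3
image of x^5: -113x^5 + 5x^4
image of x^6: 951x^6 + 6x^5
image of x^7: -1837x^7 + 7x^6
the matrix is upper triangular; its diagonal is (1, -1, 19, 3, 149, -113, 951, -1837)
for a triangular matrix the eigenvalues are the diagonal entries, with algebraic multiplicity their repetition count

λ = -1837 (multiplicity 1), λ = -113 (multiplicity 1), λ = -1 (multiplicity 1), λ = 1 (multiplicity 1), λ = 3 (multiplicity 1), λ = 19 (multiplicity 1), λ = 149 (multiplicity 1), λ = 951 (multiplicity 1)


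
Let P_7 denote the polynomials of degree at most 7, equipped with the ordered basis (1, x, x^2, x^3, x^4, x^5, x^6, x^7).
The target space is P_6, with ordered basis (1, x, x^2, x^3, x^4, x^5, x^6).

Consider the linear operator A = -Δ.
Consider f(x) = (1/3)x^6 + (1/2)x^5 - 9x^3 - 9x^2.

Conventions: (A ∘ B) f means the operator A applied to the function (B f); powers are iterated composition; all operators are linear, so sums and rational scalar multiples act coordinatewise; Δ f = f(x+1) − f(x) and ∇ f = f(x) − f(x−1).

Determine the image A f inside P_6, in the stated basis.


Δ f = 2x^5 + (15/2)x^4 + (35/3)x^3 - 17x^2 - (81/2)x - 103/6
(-Δ) f = -2x^5 - (15/2)x^4 - (35/3)x^3 + 17x^2 + (81/2)x + 103/6

the image equals g(x) = -2x^5 - (15/2)x^4 - (35/3)x^3 + 17x^2 + (81/2)x + 103/6


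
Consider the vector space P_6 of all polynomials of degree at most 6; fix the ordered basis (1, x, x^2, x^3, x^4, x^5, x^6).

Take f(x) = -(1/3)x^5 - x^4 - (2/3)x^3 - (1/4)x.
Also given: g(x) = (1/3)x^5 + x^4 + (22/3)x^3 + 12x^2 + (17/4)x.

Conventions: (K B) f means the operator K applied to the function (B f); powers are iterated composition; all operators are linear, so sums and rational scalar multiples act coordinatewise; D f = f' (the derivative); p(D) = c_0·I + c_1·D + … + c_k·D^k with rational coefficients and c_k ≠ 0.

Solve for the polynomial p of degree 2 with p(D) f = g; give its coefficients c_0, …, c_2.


p(D) = -I − D^2, i.e. c_0 = -1, c_1 = 0, c_2 = -1

D^0 f = -(1/3)x^5 - x^4 - (2/3)x^3 - (1/4)x
D^1 f = -(5/3)x^4 - 4x^3 - 2x^2 - 1/4
D^2 f = -(20/3)x^3 - 12x^2 - 4x
matching coefficients of g against c_0 f + c_1 Df + … from the top degree down determines the c_i
solution: c_0 = -1, c_1 = 0, c_2 = -1


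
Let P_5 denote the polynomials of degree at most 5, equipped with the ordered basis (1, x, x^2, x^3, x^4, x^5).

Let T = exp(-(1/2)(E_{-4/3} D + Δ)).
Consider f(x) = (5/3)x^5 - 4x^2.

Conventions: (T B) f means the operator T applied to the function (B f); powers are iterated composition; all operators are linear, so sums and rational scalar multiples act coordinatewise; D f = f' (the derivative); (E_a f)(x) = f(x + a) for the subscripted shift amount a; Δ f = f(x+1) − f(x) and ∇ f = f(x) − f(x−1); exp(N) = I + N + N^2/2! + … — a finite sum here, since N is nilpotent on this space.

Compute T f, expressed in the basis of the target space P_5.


order-1 term: -(25/3)x^4 + (125/9)x^3 - (475/9)x^2 + (7021/162)x - 8425/486
order-2 term: (50/3)x^3 - (125/3)x^2 + (1475/12)x - 6749/81
order-3 term: -(50/3)x^2 + (125/3)x - 2525/36
order-4 term: (25/3)x - 125/9
order-5 term: -5/3
the series for exp(-(1/2)(E_{-4/3} D + Δ)) f terminates at order 5
exp(-(1/2)(E_{-4/3} D + Δ)) f = (5/3)x^5 - (25/3)x^4 + (275/9)x^3 - (1036/9)x^2 + (70067/324)x - 181133/972

the result is g(x) = (5/3)x^5 - (25/3)x^4 + (275/9)x^3 - (1036/9)x^2 + (70067/324)x - 181133/972


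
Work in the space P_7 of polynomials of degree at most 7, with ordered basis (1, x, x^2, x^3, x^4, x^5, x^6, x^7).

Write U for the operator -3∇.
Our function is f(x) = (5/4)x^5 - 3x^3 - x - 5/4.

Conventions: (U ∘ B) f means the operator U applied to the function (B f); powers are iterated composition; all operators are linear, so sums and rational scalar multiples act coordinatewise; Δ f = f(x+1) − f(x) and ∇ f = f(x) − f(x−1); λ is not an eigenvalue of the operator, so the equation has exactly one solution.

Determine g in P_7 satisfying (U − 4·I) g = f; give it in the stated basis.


write g with unknown coordinates in the stated basis and equate coefficients in (U − 4·I) g = f
solving from the highest basis element down gives g = -(5/16)x^5 + (75/64)x^4 - (327/64)x^3 + (4893/256)x^2 - (22837/512)x + 108637/2048
check: U g = (75/16)x^4 - (375/16)x^3 + (4893/64)x^2 - (22965/128)x + 107997/512
so U g − 4·g = (5/4)x^5 - 3x^3 - x - 5/4 = f ✓

g(x) = -(5/16)x^5 + (75/64)x^4 - (327/64)x^3 + (4893/256)x^2 - (22837/512)x + 108637/2048


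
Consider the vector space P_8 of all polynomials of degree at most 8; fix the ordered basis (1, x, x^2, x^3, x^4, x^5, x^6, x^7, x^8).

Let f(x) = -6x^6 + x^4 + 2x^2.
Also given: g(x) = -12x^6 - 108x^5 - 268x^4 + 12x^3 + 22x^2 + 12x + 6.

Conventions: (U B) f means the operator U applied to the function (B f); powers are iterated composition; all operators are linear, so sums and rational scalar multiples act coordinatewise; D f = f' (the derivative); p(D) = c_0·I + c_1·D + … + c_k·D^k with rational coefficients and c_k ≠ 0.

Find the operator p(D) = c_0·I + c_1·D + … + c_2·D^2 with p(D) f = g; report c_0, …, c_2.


p(D) = 2·I + 3·D + (3/2)·D^2, i.e. c_0 = 2, c_1 = 3, c_2 = 3/2

D^0 f = -6x^6 + x^4 + 2x^2
D^1 f = -36x^5 + 4x^3 + 4x
D^2 f = -180x^4 + 12x^2 + 4
matching coefficients of g against c_0 f + c_1 Df + … from the top degree down determines the c_i
solution: c_0 = 2, c_1 = 3, c_2 = 3/2


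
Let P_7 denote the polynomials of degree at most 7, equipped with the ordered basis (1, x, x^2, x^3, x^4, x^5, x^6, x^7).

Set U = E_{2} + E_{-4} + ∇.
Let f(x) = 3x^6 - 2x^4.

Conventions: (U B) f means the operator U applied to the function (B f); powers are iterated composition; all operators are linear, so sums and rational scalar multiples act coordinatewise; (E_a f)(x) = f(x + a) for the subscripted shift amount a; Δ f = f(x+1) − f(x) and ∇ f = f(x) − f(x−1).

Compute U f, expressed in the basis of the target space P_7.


E_{2} f = 3x^6 + 36x^5 + 178x^4 + 464x^3 + 672x^2 + 512x + 160
E_{-4} f = 3x^6 - 72x^5 + 718x^4 - 3808x^3 + 11328x^2 - 17920x + 11776
∇ f = 18x^5 - 45x^4 + 52x^3 - 33x^2 + 10x - 1
(E_{2} + E_{-4} + ∇) f = 6x^6 - 18x^5 + 851x^4 - 3292x^3 + 11967x^2 - 17398x + 11935

the image equals g(x) = 6x^6 - 18x^5 + 851x^4 - 3292x^3 + 11967x^2 - 17398x + 11935


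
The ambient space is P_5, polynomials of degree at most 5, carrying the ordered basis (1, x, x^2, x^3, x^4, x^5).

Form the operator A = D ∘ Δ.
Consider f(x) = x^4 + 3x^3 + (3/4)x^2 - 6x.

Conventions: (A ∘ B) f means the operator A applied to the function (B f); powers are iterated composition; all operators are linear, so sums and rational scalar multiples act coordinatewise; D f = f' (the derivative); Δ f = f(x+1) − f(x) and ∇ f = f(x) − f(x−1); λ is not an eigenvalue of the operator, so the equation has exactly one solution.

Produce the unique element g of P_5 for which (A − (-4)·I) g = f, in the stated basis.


write g with unknown coordinates in the stated basis and equate coefficients in (A − (-4)·I) g = f
solving from the highest basis element down gives g = (1/4)x^4 + (3/4)x^3 - (9/16)x^2 - (27/8)x - 17/32
check: A g = 3x^2 + (15/2)x + 17/8
so A g − (-4)·g = x^4 + 3x^3 + (3/4)x^2 - 6x = f ✓

the result is g(x) = (1/4)x^4 + (3/4)x^3 - (9/16)x^2 - (27/8)x - 17/32


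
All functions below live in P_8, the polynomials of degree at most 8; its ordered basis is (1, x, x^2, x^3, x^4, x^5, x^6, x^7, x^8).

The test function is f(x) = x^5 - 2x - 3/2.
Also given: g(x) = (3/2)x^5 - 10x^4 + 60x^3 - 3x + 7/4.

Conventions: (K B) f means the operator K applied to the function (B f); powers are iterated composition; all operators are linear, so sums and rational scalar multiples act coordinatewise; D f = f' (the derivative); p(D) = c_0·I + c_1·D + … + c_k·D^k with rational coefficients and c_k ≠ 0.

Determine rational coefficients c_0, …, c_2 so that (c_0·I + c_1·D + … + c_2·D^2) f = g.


p(D) = (3/2)·I − 2·D + 3·D^2, i.e. c_0 = 3/2, c_1 = -2, c_2 = 3

D^0 f = x^5 - 2x - 3/2
D^1 f = 5x^4 - 2
D^2 f = 20x^3
matching coefficients of g against c_0 f + c_1 Df + … from the top degree down determines the c_i
solution: c_0 = 3/2, c_1 = -2, c_2 = 3


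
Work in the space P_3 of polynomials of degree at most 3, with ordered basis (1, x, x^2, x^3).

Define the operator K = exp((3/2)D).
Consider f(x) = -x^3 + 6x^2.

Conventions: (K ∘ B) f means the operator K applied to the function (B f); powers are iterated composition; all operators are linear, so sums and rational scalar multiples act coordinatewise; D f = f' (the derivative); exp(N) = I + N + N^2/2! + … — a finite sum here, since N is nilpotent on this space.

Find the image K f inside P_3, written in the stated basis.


order-1 term: -(9/2)x^2 + 18x
order-2 term: -(27/4)x + 27/2
order-3 term: -27/8
the series for exp((3/2)D) f terminates at order 3
exp((3/2)D) f = -x^3 + (3/2)x^2 + (45/4)x + 81/8

the result is g(x) = -x^3 + (3/2)x^2 + (45/4)x + 81/8


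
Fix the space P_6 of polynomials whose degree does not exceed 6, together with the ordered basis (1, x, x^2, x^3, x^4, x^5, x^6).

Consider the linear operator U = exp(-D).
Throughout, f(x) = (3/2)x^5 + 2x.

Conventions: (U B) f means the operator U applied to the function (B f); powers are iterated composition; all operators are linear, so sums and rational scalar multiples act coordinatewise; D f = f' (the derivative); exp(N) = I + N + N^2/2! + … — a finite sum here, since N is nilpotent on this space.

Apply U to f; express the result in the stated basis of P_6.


order-1 term: -(15/2)x^4 - 2
order-2 term: 15x^3
order-3 term: -15x^2
order-4 term: (15/2)x
order-5 term: -3/2
the series for exp(-D) f terminates at order 5
exp(-D) f = (3/2)x^5 - (15/2)x^4 + 15x^3 - 15x^2 + (19/2)x - 7/2

the result is g(x) = (3/2)x^5 - (15/2)x^4 + 15x^3 - 15x^2 + (19/2)x - 7/2
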